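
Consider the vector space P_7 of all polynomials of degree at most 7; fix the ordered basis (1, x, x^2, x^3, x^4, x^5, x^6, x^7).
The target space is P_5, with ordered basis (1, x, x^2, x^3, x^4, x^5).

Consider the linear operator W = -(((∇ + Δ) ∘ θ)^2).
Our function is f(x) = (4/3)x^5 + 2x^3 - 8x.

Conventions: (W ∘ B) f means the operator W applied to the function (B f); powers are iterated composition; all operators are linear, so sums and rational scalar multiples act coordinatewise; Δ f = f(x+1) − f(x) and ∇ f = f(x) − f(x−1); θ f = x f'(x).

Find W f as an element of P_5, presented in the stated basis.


the result is g(x) = -(6400/3)x^3 - 3488x

θ f = (20/3)x^5 + 6x^3 - 8x
∇ θ f = (100/3)x^4 - (200/3)x^3 + (254/3)x^2 - (154/3)x + 14/3
Δ θ f = (100/3)x^4 + (200/3)x^3 + (254/3)x^2 + (154/3)x + 14/3
(∇ + Δ) θ f = (200/3)x^4 + (508/3)x^2 + 28/3
θ ((∇ + Δ) ∘ θ) f = (800/3)x^4 + (1016/3)x^2
∇ θ ((∇ + Δ) ∘ θ) f = (3200/3)x^3 - 1600x^2 + 1744x - 1816/3
Δ θ ((∇ + Δ) ∘ θ) f = (3200/3)x^3 + 1600x^2 + 1744x + 1816/3
(∇ + Δ) θ ((∇ + Δ) ∘ θ) f = (6400/3)x^3 + 3488x
(-(((∇ + Δ) ∘ θ)^2)) f = -(6400/3)x^3 - 3488x


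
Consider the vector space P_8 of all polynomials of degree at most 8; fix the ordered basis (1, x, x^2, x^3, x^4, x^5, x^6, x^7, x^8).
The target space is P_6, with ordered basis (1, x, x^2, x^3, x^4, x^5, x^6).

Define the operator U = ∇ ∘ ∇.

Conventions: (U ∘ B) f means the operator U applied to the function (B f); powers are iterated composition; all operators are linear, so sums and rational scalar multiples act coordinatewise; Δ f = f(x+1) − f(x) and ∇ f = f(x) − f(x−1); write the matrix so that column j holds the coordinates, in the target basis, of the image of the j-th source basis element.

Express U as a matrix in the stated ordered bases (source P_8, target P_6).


the matrix is [[0, 0, 2, -6, 14, -30, 62, -126, 254]; [0, 0, 0, 6, -24, 70, -180, 434, -1008]; [0, 0, 0, 0, 12, -60, 210, -630, 1736]; [0, 0, 0, 0, 0, 20, -120, 490, -1680]; [0, 0, 0, 0, 0, 0, 30, -210, 980]; [0, 0, 0, 0, 0, 0, 0, 42, -336]; [0, 0, 0, 0, 0, 0, 0, 0, 56]] (rows listed top to bottom)

image of 1: 0
image of x: 0
image of x^2: 2
image of x^3: 6x - 6
image of x^4: 12x^2 - 24x + 14
image of x^5: 20x^3 - 60x^2 + 70x - 30
image of x^6: 30x^4 - 120x^3 + 210x^2 - 180x + 62
image of x^7: 42x^5 - 210x^4 + 490x^3 - 630x^2 + 434x - 126
image of x^8: 56x^6 - 336x^5 + 980x^4 - 1680x^3 + 1736x^2 - 1008x + 254
each image's coordinates form column j of the matrix


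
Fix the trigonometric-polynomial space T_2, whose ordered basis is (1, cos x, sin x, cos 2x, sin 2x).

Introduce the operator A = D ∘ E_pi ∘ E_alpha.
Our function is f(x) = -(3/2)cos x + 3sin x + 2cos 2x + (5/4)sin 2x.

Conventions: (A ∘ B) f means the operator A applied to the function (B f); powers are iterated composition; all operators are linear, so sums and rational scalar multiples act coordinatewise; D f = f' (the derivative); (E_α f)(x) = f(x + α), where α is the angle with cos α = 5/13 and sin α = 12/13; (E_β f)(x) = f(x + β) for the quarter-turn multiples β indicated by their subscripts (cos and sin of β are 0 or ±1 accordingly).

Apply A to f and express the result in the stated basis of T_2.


E_alpha f = (57/26)cos x + (33/13)sin x - (88/169)cos 2x - (1555/676)sin 2x
E_pi E_alpha f = -(57/26)cos x - (33/13)sin x - (88/169)cos 2x - (1555/676)sin 2x
D E_pi E_alpha f = -(33/13)cos x + (57/26)sin x - (1555/338)cos 2x + (176/169)sin 2x

the result is g(x) = -(33/13)cos x + (57/26)sin x - (1555/338)cos 2x + (176/169)sin 2x


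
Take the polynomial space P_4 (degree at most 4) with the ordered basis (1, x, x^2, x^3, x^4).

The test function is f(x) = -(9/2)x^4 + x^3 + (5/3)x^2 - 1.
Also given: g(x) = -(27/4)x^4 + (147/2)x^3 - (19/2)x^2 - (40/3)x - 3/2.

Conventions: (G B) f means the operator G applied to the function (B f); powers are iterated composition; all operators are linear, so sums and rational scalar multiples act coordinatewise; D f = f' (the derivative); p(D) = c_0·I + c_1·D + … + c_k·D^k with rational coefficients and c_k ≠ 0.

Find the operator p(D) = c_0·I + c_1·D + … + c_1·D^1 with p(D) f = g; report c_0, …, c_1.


p(D) = (3/2)·I − 4·D, i.e. c_0 = 3/2, c_1 = -4

D^0 f = -(9/2)x^4 + x^3 + (5/3)x^2 - 1
D^1 f = -18x^3 + 3x^2 + (10/3)x
matching coefficients of g against c_0 f + c_1 Df + … from the top degree down determines the c_i
solution: c_0 = 3/2, c_1 = -4


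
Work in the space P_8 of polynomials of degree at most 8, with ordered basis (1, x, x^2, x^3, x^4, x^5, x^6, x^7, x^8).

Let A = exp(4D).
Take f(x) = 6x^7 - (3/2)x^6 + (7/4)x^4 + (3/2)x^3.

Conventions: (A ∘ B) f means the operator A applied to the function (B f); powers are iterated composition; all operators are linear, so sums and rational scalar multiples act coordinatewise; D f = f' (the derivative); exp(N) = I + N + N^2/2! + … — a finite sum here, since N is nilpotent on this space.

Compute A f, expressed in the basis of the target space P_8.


g(x) = 6x^7 + (333/2)x^6 + 1980x^5 + (52327/4)x^4 + (103739/2)x^3 + 123450x^2 + 163336x + 92704

order-1 term: 168x^6 - 36x^5 + 28x^3 + 18x^2
order-2 term: 2016x^5 - 360x^4 + 168x^2 + 72x
order-3 term: 13440x^4 - 1920x^3 + 448x + 96
order-4 term: 53760x^3 - 5760x^2 + 448
order-5 term: 129024x^2 - 9216x
order-6 term: 172032x - 6144
order-7 term: 98304
the series for exp(4D) f terminates at order 7
exp(4D) f = 6x^7 + (333/2)x^6 + 1980x^5 + (52327/4)x^4 + (103739/2)x^3 + 123450x^2 + 163336x + 92704


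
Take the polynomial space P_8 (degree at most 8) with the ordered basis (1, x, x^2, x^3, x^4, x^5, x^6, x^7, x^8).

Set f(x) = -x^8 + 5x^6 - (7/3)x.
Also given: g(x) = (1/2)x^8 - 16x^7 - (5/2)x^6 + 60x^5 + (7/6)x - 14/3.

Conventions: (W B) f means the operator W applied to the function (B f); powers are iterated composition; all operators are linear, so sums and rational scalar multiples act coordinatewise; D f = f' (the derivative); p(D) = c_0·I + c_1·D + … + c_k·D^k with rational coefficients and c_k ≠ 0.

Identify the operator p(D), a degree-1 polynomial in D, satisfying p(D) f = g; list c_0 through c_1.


D^0 f = -x^8 + 5x^6 - (7/3)x
D^1 f = -8x^7 + 30x^5 - 7/3
matching coefficients of g against c_0 f + c_1 Df + … from the top degree down determines the c_i
solution: c_0 = -1/2, c_1 = 2

c_0 = -1/2, c_1 = 2


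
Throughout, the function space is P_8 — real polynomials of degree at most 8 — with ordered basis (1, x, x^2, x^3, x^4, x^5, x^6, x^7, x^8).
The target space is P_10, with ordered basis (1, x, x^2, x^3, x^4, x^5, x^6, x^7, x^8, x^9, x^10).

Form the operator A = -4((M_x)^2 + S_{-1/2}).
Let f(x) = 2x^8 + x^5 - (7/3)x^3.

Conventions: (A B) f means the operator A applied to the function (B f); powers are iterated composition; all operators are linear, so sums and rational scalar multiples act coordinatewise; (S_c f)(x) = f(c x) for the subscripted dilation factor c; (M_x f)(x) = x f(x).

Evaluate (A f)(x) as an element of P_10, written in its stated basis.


M_x f = 2x^9 + x^6 - (7/3)x^4
M_x M_x f = 2x^10 + x^7 - (7/3)x^5
S_{-1/2} f = (1/128)x^8 - (1/32)x^5 + (7/24)x^3
((M_x)^2 + S_{-1/2}) f = 2x^10 + (1/128)x^8 + x^7 - (227/96)x^5 + (7/24)x^3
(-4((M_x)^2 + S_{-1/2})) f = -8x^10 - (1/32)x^8 - 4x^7 + (227/24)x^5 - (7/6)x^3

the image equals g(x) = -8x^10 - (1/32)x^8 - 4x^7 + (227/24)x^5 - (7/6)x^3


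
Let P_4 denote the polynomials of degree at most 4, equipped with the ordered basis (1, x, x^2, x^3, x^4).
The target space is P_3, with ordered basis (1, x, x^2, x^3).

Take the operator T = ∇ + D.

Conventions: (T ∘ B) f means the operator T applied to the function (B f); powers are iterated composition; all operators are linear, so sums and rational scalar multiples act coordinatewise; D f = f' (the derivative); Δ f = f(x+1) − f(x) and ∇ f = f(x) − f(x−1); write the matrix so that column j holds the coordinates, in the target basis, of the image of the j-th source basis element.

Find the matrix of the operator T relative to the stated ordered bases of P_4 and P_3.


image of 1: 0
image of x: 2
image of x^2: 4x - 1
image of x^3: 6x^2 - 3x + 1
image of x^4: 8x^3 - 6x^2 + 4x - 1
each image's coordinates form column j of the matrix

the matrix is [[0, 2, -1, 1, -1]; [0, 0, 4, -3, 4]; [0, 0, 0, 6, -6]; [0, 0, 0, 0, 8]] (rows listed top to bottom)


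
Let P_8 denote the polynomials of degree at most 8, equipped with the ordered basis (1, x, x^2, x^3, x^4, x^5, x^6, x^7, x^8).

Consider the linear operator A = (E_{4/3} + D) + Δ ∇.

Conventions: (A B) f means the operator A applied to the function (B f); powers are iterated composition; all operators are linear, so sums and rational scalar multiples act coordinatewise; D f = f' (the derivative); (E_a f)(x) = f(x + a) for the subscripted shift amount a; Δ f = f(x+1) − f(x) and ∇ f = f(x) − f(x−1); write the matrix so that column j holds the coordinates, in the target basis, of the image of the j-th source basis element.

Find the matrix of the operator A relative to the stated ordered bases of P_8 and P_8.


image of 1: 1
image of x: x + 7/3
image of x^2: x^2 + (14/3)x + 34/9
image of x^3: x^3 + 7x^2 + (34/3)x + 64/27
image of x^4: x^4 + (28/3)x^3 + (68/3)x^2 + (256/27)x + 418/81
image of x^5: x^5 + (35/3)x^4 + (340/9)x^3 + (640/27)x^2 + (2090/81)x + 1024/243
image of x^6: x^6 + 14x^5 + (170/3)x^4 + (1280/27)x^3 + (2090/27)x^2 + (2048/81)x + 5554/729
image of x^7: x^7 + (49/3)x^6 + (238/3)x^5 + (2240/27)x^4 + (14630/81)x^3 + (7168/81)x^2 + (38878/729)x + 16384/2187
image of x^8: x^8 + (56/3)x^7 + (952/9)x^6 + (3584/27)x^5 + (29260/81)x^4 + (57344/243)x^3 + (155512/729)x^2 + (131072/2187)x + 78658/6561
each image's coordinates form column j of the matrix

the matrix is [[1, 7/3, 34/9, 64/27, 418/81, 1024/243, 5554/729, 16384/2187, 78658/6561]; [0, 1, 14/3, 34/3, 256/27, 2090/81, 2048/81, 38878/729, 131072/2187]; [0, 0, 1, 7, 68/3, 640/27, 2090/27, 7168/81, 155512/729]; [0, 0, 0, 1, 28/3, 340/9, 1280/27, 14630/81, 57344/243]; [0, 0, 0, 0, 1, 35/3, 170/3, 2240/27, 29260/81]; [0, 0, 0, 0, 0, 1, 14, 238/3, 3584/27]; [0, 0, 0, 0, 0, 0, 1, 49/3, 952/9]; [0, 0, 0, 0, 0, 0, 0, 1, 56/3]; [0, 0, 0, 0, 0, 0, 0, 0, 1]] (rows listed top to bottom)


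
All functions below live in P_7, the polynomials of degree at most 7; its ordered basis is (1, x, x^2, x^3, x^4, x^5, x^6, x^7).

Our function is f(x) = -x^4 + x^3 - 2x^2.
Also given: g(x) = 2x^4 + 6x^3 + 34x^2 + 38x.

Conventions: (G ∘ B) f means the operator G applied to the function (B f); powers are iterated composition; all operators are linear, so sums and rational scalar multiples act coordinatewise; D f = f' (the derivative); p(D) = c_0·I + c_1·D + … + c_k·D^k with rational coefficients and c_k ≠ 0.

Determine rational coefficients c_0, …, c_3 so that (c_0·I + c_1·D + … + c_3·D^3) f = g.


p(D) = -2·I − 2·D − 3·D^2 − 2·D^3, i.e. c_0 = -2, c_1 = -2, c_2 = -3, c_3 = -2

D^0 f = -x^4 + x^3 - 2x^2
D^1 f = -4x^3 + 3x^2 - 4x
D^2 f = -12x^2 + 6x - 4
D^3 f = -24x + 6
matching coefficients of g against c_0 f + c_1 Df + … from the top degree down determines the c_i
solution: c_0 = -2, c_1 = -2, c_2 = -3, c_3 = -2


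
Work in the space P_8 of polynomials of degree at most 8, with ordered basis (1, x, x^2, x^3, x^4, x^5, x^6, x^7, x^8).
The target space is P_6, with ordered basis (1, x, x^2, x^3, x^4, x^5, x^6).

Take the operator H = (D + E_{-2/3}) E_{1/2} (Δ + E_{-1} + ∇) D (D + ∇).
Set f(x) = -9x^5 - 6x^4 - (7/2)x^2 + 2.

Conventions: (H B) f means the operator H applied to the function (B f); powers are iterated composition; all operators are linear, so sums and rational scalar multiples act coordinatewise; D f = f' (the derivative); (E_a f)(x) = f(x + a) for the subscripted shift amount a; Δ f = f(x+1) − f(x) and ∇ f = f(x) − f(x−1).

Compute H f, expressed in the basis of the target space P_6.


D f = -45x^4 - 24x^3 - 7x
∇ f = -45x^4 + 66x^3 - 54x^2 + 14x + 1/2
(D + ∇) f = -90x^4 + 42x^3 - 54x^2 + 7x + 1/2
D (D + ∇) f = -360x^3 + 126x^2 - 108x + 7
Δ D (D + ∇) f = -1080x^2 - 828x - 342
E_{-1} D (D + ∇) f = -360x^3 + 1206x^2 - 1440x + 601
∇ D (D + ∇) f = -1080x^2 + 1332x - 594
(Δ + E_{-1} + ∇) D (D + ∇) f = -360x^3 - 954x^2 - 936x - 335
E_{1/2} ((Δ + E_{-1} + ∇) D) (D + ∇) f = -360x^3 - 1494x^2 - 2160x - 2173/2
D E_{1/2} ((Δ + E_{-1} + ∇) D) (D + ∇) f = -1080x^2 - 2988x - 2160
E_{-2/3} E_{1/2} ((Δ + E_{-1} + ∇) D) (D + ∇) f = -360x^3 - 774x^2 - 648x - 1223/6
(D + E_{-2/3}) E_{1/2} ((Δ + E_{-1} + ∇) D) (D + ∇) f = -360x^3 - 1854x^2 - 3636x - 14183/6

g(x) = -360x^3 - 1854x^2 - 3636x - 14183/6


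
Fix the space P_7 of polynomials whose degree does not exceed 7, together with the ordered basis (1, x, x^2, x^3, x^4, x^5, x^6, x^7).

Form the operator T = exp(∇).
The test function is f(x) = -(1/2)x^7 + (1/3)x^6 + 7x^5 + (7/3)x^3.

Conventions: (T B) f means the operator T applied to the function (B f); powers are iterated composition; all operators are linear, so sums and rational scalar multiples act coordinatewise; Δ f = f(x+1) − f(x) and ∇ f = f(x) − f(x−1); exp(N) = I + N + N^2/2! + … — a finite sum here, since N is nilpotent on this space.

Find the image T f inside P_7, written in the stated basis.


order-1 term: -(7/2)x^6 + (25/2)x^5 + (25/2)x^4 - (275/6)x^3 + (123/2)x^2 - (73/2)x + 17/2
order-2 term: -(21/2)x^5 + (115/2)x^4 - (145/2)x^3 - (35/2)x^2 + (227/2)x - 421/6
order-3 term: -(35/2)x^4 + (335/3)x^3 - (445/2)x^2 + 155x - 19/6
order-4 term: -(35/2)x^3 + 110x^2 - (425/2)x + 380/3
order-5 term: -(21/2)x^2 + (109/2)x - 68
order-6 term: -(7/2)x + 65/6
order-7 term: -1/2
the series for exp(∇) f terminates at order 7
exp(∇) f = -(1/2)x^7 - (19/6)x^6 + 9x^5 + (105/2)x^4 - (131/6)x^3 - 79x^2 + (141/2)x + 25/6

g(x) = -(1/2)x^7 - (19/6)x^6 + 9x^5 + (105/2)x^4 - (131/6)x^3 - 79x^2 + (141/2)x + 25/6


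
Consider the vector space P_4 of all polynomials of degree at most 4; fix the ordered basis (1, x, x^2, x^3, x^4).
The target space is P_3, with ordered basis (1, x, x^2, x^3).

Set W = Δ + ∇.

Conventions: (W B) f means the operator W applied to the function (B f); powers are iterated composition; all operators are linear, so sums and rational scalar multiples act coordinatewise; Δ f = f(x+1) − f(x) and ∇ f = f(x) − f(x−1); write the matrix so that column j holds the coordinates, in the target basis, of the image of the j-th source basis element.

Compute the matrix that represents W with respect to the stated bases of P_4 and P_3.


the matrix is [[0, 2, 0, 2, 0]; [0, 0, 4, 0, 8]; [0, 0, 0, 6, 0]; [0, 0, 0, 0, 8]] (rows listed top to bottom)

image of 1: 0
image of x: 2
image of x^2: 4x
image of x^3: 6x^2 + 2
image of x^4: 8x^3 + 8x
each image's coordinates form column j of the matrix


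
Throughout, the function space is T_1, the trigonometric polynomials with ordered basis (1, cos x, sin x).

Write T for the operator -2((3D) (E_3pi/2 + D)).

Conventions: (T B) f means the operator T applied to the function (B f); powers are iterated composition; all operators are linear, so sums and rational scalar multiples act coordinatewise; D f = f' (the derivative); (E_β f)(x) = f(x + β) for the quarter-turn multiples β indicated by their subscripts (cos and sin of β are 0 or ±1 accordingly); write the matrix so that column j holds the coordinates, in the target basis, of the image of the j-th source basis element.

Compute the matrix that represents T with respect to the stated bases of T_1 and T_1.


image of 1: 0
image of cos x: 0
image of sin x: 0
each image's coordinates form column j of the matrix

the matrix is [[0, 0, 0]; [0, 0, 0]; [0, 0, 0]] (rows listed top to bottom)


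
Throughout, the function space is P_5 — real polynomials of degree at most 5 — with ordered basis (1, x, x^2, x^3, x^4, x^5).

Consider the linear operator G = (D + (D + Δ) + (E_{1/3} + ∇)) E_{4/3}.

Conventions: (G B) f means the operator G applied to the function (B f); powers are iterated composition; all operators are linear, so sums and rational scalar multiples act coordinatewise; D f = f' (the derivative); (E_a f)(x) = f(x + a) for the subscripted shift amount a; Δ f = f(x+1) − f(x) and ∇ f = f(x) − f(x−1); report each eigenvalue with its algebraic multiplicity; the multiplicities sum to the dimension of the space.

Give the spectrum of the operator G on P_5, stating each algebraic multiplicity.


λ = 1 (multiplicity 6)

image of 1: 1
image of x: x + 17/3
image of x^2: x^2 + (34/3)x + 121/9
image of x^3: x^3 + 17x^2 + (121/3)x + 755/27
image of x^4: x^4 + (68/3)x^3 + (242/3)x^2 + (3020/27)x + 4561/81
image of x^5: x^5 + (85/3)x^4 + (1210/9)x^3 + (7550/27)x^2 + (22805/81)x + 27611/243
the matrix is upper triangular; its diagonal is (1, 1, 1, 1, 1, 1)
for a triangular matrix the eigenvalues are the diagonal entries, with algebraic multiplicity their repetition count


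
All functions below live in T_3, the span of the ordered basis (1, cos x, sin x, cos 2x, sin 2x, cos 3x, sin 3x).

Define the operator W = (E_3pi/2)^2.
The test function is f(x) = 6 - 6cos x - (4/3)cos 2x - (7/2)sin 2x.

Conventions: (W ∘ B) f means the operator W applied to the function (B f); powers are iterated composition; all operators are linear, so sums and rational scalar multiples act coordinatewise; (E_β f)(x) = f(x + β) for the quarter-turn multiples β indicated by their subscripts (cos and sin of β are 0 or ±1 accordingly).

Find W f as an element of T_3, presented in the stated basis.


E_3pi/2 f = 6 - 6sin x + (4/3)cos 2x + (7/2)sin 2x
E_3pi/2 E_3pi/2 f = 6 + 6cos x - (4/3)cos 2x - (7/2)sin 2x

g(x) = 6 + 6cos x - (4/3)cos 2x - (7/2)sin 2x


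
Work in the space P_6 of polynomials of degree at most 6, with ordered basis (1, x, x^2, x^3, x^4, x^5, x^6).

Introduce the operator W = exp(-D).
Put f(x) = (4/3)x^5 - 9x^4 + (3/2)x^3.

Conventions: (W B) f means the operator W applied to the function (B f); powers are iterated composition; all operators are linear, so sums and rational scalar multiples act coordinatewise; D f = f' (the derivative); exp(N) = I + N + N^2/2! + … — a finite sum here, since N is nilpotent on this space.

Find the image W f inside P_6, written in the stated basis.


g(x) = (4/3)x^5 - (47/3)x^4 + (305/6)x^3 - (431/6)x^2 + (283/6)x - 71/6

order-1 term: -(20/3)x^4 + 36x^3 - (9/2)x^2
order-2 term: (40/3)x^3 - 54x^2 + (9/2)x
order-3 term: -(40/3)x^2 + 36x - 3/2
order-4 term: (20/3)x - 9
order-5 term: -4/3
the series for exp(-D) f terminates at order 5
exp(-D) f = (4/3)x^5 - (47/3)x^4 + (305/6)x^3 - (431/6)x^2 + (283/6)x - 71/6


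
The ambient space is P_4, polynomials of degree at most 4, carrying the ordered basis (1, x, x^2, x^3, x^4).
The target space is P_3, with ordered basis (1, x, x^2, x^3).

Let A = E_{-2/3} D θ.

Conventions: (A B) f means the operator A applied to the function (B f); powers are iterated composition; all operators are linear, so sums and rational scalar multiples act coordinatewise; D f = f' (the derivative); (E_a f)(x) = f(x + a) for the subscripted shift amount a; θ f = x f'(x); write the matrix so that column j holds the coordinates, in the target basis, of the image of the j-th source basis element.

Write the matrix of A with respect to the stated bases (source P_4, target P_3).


image of 1: 0
image of x: 1
image of x^2: 4x - 8/3
image of x^3: 9x^2 - 12x + 4
image of x^4: 16x^3 - 32x^2 + (64/3)x - 128/27
each image's coordinates form column j of the matrix

the matrix is [[0, 1, -8/3, 4, -128/27]; [0, 0, 4, -12, 64/3]; [0, 0, 0, 9, -32]; [0, 0, 0, 0, 16]] (rows listed top to bottom)


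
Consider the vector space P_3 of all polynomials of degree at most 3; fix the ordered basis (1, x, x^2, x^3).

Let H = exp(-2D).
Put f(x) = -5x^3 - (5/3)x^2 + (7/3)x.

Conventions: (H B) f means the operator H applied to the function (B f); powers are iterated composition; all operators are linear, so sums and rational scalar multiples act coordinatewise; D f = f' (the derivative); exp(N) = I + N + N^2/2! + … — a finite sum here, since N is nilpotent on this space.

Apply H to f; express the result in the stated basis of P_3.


the result is g(x) = -5x^3 + (85/3)x^2 - 51x + 86/3

order-1 term: 30x^2 + (20/3)x - 14/3
order-2 term: -60x - 20/3
order-3 term: 40
the series for exp(-2D) f terminates at order 3
exp(-2D) f = -5x^3 + (85/3)x^2 - 51x + 86/3


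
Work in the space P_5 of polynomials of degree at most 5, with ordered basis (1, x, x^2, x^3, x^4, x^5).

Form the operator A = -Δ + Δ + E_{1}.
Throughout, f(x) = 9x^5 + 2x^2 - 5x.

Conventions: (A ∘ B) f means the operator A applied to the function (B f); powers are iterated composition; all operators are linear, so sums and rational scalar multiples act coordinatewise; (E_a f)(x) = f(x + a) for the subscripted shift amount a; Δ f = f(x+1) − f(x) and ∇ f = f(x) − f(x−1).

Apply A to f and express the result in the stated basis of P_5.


Δ f = 45x^4 + 90x^3 + 90x^2 + 49x + 6
(-Δ) f = -45x^4 - 90x^3 - 90x^2 - 49x - 6
Δ f = 45x^4 + 90x^3 + 90x^2 + 49x + 6
E_{1} f = 9x^5 + 45x^4 + 90x^3 + 92x^2 + 44x + 6
(-Δ + Δ + E_{1}) f = 9x^5 + 45x^4 + 90x^3 + 92x^2 + 44x + 6

the image equals g(x) = 9x^5 + 45x^4 + 90x^3 + 92x^2 + 44x + 6


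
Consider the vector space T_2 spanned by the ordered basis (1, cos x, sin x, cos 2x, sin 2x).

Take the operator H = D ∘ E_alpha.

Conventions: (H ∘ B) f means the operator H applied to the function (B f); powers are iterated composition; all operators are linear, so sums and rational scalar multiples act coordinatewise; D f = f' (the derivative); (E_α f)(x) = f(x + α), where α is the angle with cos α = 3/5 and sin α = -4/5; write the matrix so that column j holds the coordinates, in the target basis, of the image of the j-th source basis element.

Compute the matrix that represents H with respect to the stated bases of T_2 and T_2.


image of 1: 0
image of cos x: (4/5)cos x - (3/5)sin x
image of sin x: (3/5)cos x + (4/5)sin x
image of cos 2x: (48/25)cos 2x + (14/25)sin 2x
image of sin 2x: -(14/25)cos 2x + (48/25)sin 2x
each image's coordinates form column j of the matrix

the matrix is [[0, 0, 0, 0, 0]; [0, 4/5, 3/5, 0, 0]; [0, -3/5, 4/5, 0, 0]; [0, 0, 0, 48/25, -14/25]; [0, 0, 0, 14/25, 48/25]] (rows listed top to bottom)


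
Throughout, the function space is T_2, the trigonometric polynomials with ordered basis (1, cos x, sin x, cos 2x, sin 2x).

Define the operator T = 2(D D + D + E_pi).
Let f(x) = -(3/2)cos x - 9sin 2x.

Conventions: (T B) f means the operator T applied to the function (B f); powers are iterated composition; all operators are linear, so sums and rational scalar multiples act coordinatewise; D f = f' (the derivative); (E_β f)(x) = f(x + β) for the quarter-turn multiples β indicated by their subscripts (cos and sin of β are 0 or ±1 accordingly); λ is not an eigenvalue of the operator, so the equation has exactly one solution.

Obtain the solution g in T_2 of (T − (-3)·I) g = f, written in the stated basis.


write g with unknown coordinates in the stated basis and equate coefficients in (T − (-3)·I) g = f
solving from the highest basis element down gives g = (3/10)cos x - (3/5)sin x + (36/25)cos 2x + (27/25)sin 2x
check: T g = -(12/5)cos x + (9/5)sin x - (108/25)cos 2x - (306/25)sin 2x
so T g − (-3)·g = -(3/2)cos x - 9sin 2x = f ✓

g(x) = (3/10)cos x - (3/5)sin x + (36/25)cos 2x + (27/25)sin 2x


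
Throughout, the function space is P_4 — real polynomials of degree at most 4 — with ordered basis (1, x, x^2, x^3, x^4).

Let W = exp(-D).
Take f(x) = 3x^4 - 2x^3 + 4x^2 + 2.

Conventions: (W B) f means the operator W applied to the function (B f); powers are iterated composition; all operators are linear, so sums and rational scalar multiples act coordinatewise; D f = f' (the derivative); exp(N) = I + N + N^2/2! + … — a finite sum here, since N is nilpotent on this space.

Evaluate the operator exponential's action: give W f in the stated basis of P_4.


the image equals g(x) = 3x^4 - 14x^3 + 28x^2 - 26x + 11

order-1 term: -12x^3 + 6x^2 - 8x
order-2 term: 18x^2 - 6x + 4
order-3 term: -12x + 2
order-4 term: 3
the series for exp(-D) f terminates at order 4
exp(-D) f = 3x^4 - 14x^3 + 28x^2 - 26x + 11


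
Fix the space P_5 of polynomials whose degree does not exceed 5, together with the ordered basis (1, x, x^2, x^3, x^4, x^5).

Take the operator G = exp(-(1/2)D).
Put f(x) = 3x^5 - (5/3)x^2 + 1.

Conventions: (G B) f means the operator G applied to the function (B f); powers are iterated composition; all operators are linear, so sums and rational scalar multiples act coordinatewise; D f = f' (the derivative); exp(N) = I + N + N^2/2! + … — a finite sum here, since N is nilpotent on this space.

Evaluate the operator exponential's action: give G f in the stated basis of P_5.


the image equals g(x) = 3x^5 - (15/2)x^4 + (15/2)x^3 - (65/12)x^2 + (125/48)x + 47/96

order-1 term: -(15/2)x^4 + (5/3)x
order-2 term: (15/2)x^3 - 5/12
order-3 term: -(15/4)x^2
order-4 term: (15/16)x
order-5 term: -3/32
the series for exp(-(1/2)D) f terminates at order 5
exp(-(1/2)D) f = 3x^5 - (15/2)x^4 + (15/2)x^3 - (65/12)x^2 + (125/48)x + 47/96


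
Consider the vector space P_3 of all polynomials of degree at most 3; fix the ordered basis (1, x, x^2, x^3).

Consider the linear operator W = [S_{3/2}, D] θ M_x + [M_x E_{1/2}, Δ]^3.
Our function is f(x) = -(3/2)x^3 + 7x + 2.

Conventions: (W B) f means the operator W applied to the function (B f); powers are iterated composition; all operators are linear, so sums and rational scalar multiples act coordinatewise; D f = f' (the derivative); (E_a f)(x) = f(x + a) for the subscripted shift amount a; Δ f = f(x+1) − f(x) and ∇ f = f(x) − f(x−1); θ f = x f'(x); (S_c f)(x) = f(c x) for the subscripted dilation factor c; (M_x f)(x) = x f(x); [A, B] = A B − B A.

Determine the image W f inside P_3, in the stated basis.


M_x f = -(3/2)x^4 + 7x^2 + 2x
θ M_x f = -6x^4 + 14x^2 + 2x
D θ M_x f = -24x^3 + 28x + 2
S_{3/2} D θ M_x f = -81x^3 + 42x + 2
S_{3/2} θ M_x f = -(243/8)x^4 + (63/2)x^2 + 3x
D S_{3/2} θ M_x f = -(243/2)x^3 + 63x + 3
[S_{3/2}, D] θ M_x f = (81/2)x^3 - 21x - 1
Δ f = -(9/2)x^2 - (9/2)x + 11/2
E_{1/2} Δ f = -(9/2)x^2 - 9x + 17/8
M_x E_{1/2} Δ f = -(9/2)x^3 - 9x^2 + (17/8)x
E_{1/2} f = -(3/2)x^3 - (9/4)x^2 + (47/8)x + 85/16
M_x E_{1/2} f = -(3/2)x^4 - (9/4)x^3 + (47/8)x^2 + (85/16)x
Δ (M_x E_{1/2}) f = -6x^3 - (63/4)x^2 - x + 119/16
[M_x E_{1/2}, Δ] f = (3/2)x^3 + (27/4)x^2 + (25/8)x - 119/16
Δ [M_x E_{1/2}, Δ] f = (9/2)x^2 + 18x + 91/8
E_{1/2} Δ [M_x E_{1/2}, Δ] f = (9/2)x^2 + (45/2)x + 43/2
M_x E_{1/2} Δ [M_x E_{1/2}, Δ] f = (9/2)x^3 + (45/2)x^2 + (43/2)x
E_{1/2} [M_x E_{1/2}, Δ] f = (3/2)x^3 + 9x^2 + 11x - 4
M_x E_{1/2} [M_x E_{1/2}, Δ] f = (3/2)x^4 + 9x^3 + 11x^2 - 4x
Δ (M_x E_{1/2}) [M_x E_{1/2}, Δ] f = 6x^3 + 36x^2 + 55x + 35/2
[M_x E_{1/2}, Δ] [M_x E_{1/2}, Δ] f = -(3/2)x^3 - (27/2)x^2 - (67/2)x - 35/2
Δ [M_x E_{1/2}, Δ] [M_x E_{1/2}, Δ] f = -(9/2)x^2 - (63/2)x - 97/2
E_{1/2} Δ [M_x E_{1/2}, Δ] [M_x E_{1/2}, Δ] f = -(9/2)x^2 - 36x - 523/8
M_x E_{1/2} Δ [M_x E_{1/2}, Δ] [M_x E_{1/2}, Δ] f = -(9/2)x^3 - 36x^2 - (523/8)x
E_{1/2} [M_x E_{1/2}, Δ] [M_x E_{1/2}, Δ] f = -(3/2)x^3 - (63/4)x^2 - (385/8)x - 605/16
M_x E_{1/2} [M_x E_{1/2}, Δ] [M_x E_{1/2}, Δ] f = -(3/2)x^4 - (63/4)x^3 - (385/8)x^2 - (605/16)x
Δ (M_x E_{1/2}) [M_x E_{1/2}, Δ] [M_x E_{1/2}, Δ] f = -6x^3 - (225/4)x^2 - (299/2)x - 1651/16
[M_x E_{1/2}, Δ] [M_x E_{1/2}, Δ] [M_x E_{1/2}, Δ] f = (3/2)x^3 + (81/4)x^2 + (673/8)x + 1651/16
([S_{3/2}, D] θ M_x + [M_x E_{1/2}, Δ]^3) f = 42x^3 + (81/4)x^2 + (505/8)x + 1635/16

the result is g(x) = 42x^3 + (81/4)x^2 + (505/8)x + 1635/16


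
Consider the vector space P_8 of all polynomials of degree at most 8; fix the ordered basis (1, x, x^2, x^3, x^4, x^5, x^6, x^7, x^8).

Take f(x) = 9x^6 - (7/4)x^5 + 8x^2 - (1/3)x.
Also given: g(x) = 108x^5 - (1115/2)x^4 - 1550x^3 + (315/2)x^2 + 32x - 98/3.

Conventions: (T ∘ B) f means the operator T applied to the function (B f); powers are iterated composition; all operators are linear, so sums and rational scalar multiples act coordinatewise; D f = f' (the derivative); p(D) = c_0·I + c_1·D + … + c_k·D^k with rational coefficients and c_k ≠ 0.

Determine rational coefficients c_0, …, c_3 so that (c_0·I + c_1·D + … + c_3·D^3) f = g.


D^0 f = 9x^6 - (7/4)x^5 + 8x^2 - (1/3)x
D^1 f = 54x^5 - (35/4)x^4 + 16x - 1/3
D^2 f = 270x^4 - 35x^3 + 16
D^3 f = 1080x^3 - 105x^2
matching coefficients of g against c_0 f + c_1 Df + … from the top degree down determines the c_i
solution: c_0 = 0, c_1 = 2, c_2 = -2, c_3 = -3/2

p(D) = 2·D − 2·D^2 − (3/2)·D^3, i.e. c_0 = 0, c_1 = 2, c_2 = -2, c_3 = -3/2


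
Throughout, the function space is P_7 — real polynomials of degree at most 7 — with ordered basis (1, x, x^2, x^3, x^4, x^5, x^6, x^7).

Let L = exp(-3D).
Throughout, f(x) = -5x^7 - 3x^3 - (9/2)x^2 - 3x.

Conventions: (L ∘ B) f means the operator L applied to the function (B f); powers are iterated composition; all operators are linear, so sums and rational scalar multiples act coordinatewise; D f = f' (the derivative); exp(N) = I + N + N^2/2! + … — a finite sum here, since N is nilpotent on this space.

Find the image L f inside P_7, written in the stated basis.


g(x) = -5x^7 + 105x^6 - 945x^5 + 4725x^4 - 14178x^3 + (51075/2)x^2 - 25572x + 21969/2

order-1 term: 105x^6 + 27x^2 + 27x + 9
order-2 term: -945x^5 - 81x - 81/2
order-3 term: 4725x^4 + 81
order-4 term: -14175x^3
order-5 term: 25515x^2
order-6 term: -25515x
order-7 term: 10935
the series for exp(-3D) f terminates at order 7
exp(-3D) f = -5x^7 + 105x^6 - 945x^5 + 4725x^4 - 14178x^3 + (51075/2)x^2 - 25572x + 21969/2


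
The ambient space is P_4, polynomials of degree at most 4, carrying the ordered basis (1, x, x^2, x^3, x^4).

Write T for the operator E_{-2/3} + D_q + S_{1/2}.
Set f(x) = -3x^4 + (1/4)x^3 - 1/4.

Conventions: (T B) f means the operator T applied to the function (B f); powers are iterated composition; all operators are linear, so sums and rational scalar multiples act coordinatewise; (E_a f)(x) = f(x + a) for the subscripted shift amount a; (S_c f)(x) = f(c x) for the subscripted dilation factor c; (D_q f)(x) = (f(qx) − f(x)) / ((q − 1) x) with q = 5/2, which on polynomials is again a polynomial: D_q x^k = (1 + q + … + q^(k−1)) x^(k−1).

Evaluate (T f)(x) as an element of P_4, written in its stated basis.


E_{-2/3} f = -3x^4 + (33/4)x^3 - (17/2)x^2 + (35/9)x - 11/12
D_q f = -(609/8)x^3 + (39/16)x^2
S_{1/2} f = -(3/16)x^4 + (1/32)x^3 - 1/4
(E_{-2/3} + D_q + S_{1/2}) f = -(51/16)x^4 - (2171/32)x^3 - (97/16)x^2 + (35/9)x - 7/6

g(x) = -(51/16)x^4 - (2171/32)x^3 - (97/16)x^2 + (35/9)x - 7/6


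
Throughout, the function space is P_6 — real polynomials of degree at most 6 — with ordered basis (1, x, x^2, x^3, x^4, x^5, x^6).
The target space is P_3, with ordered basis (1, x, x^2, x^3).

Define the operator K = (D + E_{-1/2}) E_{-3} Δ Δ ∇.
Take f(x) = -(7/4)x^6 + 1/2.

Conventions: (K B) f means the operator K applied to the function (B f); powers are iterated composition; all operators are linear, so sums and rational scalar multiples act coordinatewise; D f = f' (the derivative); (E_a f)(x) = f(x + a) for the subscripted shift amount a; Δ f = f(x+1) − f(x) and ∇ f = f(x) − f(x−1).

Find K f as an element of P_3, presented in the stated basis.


the image equals g(x) = -210x^3 + 1260x^2 - (5355/2)x + 4095/2

∇ f = -(21/2)x^5 + (105/4)x^4 - 35x^3 + (105/4)x^2 - (21/2)x + 7/4
Δ ∇ f = -(105/2)x^4 - (105/2)x^2 - 7/2
Δ Δ ∇ f = -210x^3 - 315x^2 - 315x - 105
E_{-3} (Δ Δ ∇) f = -210x^3 + 1575x^2 - 4095x + 3675
D E_{-3} (Δ Δ ∇) f = -630x^2 + 3150x - 4095
E_{-1/2} E_{-3} (Δ Δ ∇) f = -210x^3 + 1890x^2 - (11655/2)x + 12285/2
(D + E_{-1/2}) E_{-3} (Δ Δ ∇) f = -210x^3 + 1260x^2 - (5355/2)x + 4095/2


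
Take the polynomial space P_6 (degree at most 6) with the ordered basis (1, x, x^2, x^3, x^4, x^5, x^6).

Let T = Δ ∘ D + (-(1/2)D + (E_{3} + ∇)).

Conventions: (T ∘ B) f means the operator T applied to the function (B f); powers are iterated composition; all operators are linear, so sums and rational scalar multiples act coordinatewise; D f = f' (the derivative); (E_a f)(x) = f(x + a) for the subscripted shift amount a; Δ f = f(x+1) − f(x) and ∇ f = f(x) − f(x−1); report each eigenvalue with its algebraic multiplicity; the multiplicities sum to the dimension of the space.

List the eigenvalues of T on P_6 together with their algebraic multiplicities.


λ = 1 (multiplicity 7)

image of 1: 1
image of x: x + 7/2
image of x^2: x^2 + 7x + 10
image of x^3: x^3 + (21/2)x^2 + 30x + 31
image of x^4: x^4 + 14x^3 + 60x^2 + 124x + 84
image of x^5: x^5 + (35/2)x^4 + 100x^3 + 310x^2 + 420x + 249
image of x^6: x^6 + 21x^5 + 150x^4 + 620x^3 + 1260x^2 + 1494x + 734
the matrix is upper triangular; its diagonal is (1, 1, 1, 1, 1, 1, 1)
for a triangular matrix the eigenvalues are the diagonal entries, with algebraic multiplicity their repetition count


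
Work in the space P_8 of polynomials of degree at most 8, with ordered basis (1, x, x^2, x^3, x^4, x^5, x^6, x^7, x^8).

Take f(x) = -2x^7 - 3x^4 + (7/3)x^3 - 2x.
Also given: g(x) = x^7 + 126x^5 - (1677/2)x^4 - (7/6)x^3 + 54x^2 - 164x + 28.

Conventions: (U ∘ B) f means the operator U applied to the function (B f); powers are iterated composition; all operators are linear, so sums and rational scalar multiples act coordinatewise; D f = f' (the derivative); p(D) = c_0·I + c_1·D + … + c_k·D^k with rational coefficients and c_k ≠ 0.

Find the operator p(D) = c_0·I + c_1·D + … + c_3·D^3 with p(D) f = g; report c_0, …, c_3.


c_0 = -1/2, c_1 = 0, c_2 = -3/2, c_3 = 2

D^0 f = -2x^7 - 3x^4 + (7/3)x^3 - 2x
D^1 f = -14x^6 - 12x^3 + 7x^2 - 2
D^2 f = -84x^5 - 36x^2 + 14x
D^3 f = -420x^4 - 72x + 14
matching coefficients of g against c_0 f + c_1 Df + … from the top degree down determines the c_i
solution: c_0 = -1/2, c_1 = 0, c_2 = -3/2, c_3 = 2


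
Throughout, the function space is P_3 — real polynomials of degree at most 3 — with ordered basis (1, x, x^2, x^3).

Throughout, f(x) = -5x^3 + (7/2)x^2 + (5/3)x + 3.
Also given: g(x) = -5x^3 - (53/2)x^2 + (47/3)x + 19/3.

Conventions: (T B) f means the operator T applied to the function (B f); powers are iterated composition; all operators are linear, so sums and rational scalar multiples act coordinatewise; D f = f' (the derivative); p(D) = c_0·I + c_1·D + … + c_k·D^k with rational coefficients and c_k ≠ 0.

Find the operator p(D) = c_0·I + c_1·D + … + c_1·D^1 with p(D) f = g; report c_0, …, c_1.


c_0 = 1, c_1 = 2

D^0 f = -5x^3 + (7/2)x^2 + (5/3)x + 3
D^1 f = -15x^2 + 7x + 5/3
matching coefficients of g against c_0 f + c_1 Df + … from the top degree down determines the c_i
solution: c_0 = 1, c_1 = 2


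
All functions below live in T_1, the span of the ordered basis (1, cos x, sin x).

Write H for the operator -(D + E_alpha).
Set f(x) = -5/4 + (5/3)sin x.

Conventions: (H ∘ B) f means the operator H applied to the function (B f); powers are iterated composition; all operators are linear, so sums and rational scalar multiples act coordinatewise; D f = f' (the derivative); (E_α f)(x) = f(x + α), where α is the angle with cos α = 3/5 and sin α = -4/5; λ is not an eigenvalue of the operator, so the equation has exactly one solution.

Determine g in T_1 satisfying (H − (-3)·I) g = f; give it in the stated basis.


write g with unknown coordinates in the stated basis and equate coefficients in (H − (-3)·I) g = f
solving from the highest basis element down gives g = -5/8 + (5/87)cos x + (20/29)sin x
check: H g = 5/8 - (5/29)cos x - (35/87)sin x
so H g − (-3)·g = -5/4 + (5/3)sin x = f ✓

the image equals g(x) = -5/8 + (5/87)cos x + (20/29)sin x


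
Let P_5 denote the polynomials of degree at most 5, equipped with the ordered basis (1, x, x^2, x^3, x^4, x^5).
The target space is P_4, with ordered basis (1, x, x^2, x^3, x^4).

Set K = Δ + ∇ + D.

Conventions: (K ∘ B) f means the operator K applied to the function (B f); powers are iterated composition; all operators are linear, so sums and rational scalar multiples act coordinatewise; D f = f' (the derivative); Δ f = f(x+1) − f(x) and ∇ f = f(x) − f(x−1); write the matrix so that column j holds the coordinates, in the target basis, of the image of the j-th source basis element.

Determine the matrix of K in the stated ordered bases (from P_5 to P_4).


image of 1: 0
image of x: 3
image of x^2: 6x
image of x^3: 9x^2 + 2
image of x^4: 12x^3 + 8x
image of x^5: 15x^4 + 20x^2 + 2
each image's coordinates form column j of the matrix

the matrix is [[0, 3, 0, 2, 0, 2]; [0, 0, 6, 0, 8, 0]; [0, 0, 0, 9, 0, 20]; [0, 0, 0, 0, 12, 0]; [0, 0, 0, 0, 0, 15]] (rows listed top to bottom)


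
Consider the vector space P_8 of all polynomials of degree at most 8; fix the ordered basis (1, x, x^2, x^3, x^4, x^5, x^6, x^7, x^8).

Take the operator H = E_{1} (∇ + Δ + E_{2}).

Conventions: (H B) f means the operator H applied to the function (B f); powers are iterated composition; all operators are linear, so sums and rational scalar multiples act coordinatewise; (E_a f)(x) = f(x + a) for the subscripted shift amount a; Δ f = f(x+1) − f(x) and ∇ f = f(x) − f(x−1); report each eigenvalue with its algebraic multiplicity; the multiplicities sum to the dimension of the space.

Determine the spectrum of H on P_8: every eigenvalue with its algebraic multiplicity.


λ = 1 (multiplicity 9)

image of 1: 1
image of x: x + 5
image of x^2: x^2 + 10x + 13
image of x^3: x^3 + 15x^2 + 39x + 35
image of x^4: x^4 + 20x^3 + 78x^2 + 140x + 97
image of x^5: x^5 + 25x^4 + 130x^3 + 350x^2 + 485x + 275
image of x^6: x^6 + 30x^5 + 195x^4 + 700x^3 + 1455x^2 + 1650x + 793
image of x^7: x^7 + 35x^6 + 273x^5 + 1225x^4 + 3395x^3 + 5775x^2 + 5551x + 2315
image of x^8: x^8 + 40x^7 + 364x^6 + 1960x^5 + 6790x^4 + 15400x^3 + 22204x^2 + 18520x + 6817
the matrix is upper triangular; its diagonal is (1, 1, 1, 1, 1, 1, 1, 1, 1)
for a triangular matrix the eigenvalues are the diagonal entries, with algebraic multiplicity their repetition count


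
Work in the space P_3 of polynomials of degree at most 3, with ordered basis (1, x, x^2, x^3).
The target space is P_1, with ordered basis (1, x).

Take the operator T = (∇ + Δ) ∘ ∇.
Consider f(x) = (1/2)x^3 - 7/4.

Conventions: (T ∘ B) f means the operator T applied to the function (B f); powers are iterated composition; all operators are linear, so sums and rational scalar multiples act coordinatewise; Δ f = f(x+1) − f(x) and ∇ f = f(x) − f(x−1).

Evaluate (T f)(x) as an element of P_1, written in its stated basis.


∇ f = (3/2)x^2 - (3/2)x + 1/2
∇ ∇ f = 3x - 3
Δ ∇ f = 3x
(∇ + Δ) ∇ f = 6x - 3

the result is g(x) = 6x - 3


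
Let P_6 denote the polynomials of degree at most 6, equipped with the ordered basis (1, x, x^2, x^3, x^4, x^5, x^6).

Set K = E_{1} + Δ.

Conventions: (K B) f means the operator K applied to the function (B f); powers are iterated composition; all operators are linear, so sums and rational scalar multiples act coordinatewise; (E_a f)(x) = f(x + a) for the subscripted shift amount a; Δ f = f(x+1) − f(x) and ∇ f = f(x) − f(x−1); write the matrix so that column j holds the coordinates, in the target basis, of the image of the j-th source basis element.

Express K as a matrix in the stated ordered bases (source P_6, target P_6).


the matrix is [[1, 2, 2, 2, 2, 2, 2]; [0, 1, 4, 6, 8, 10, 12]; [0, 0, 1, 6, 12, 20, 30]; [0, 0, 0, 1, 8, 20, 40]; [0, 0, 0, 0, 1, 10, 30]; [0, 0, 0, 0, 0, 1, 12]; [0, 0, 0, 0, 0, 0, 1]] (rows listed top to bottom)

image of 1: 1
image of x: x + 2
image of x^2: x^2 + 4x + 2
image of x^3: x^3 + 6x^2 + 6x + 2
image of x^4: x^4 + 8x^3 + 12x^2 + 8x + 2
image of x^5: x^5 + 10x^4 + 20x^3 + 20x^2 + 10x + 2
image of x^6: x^6 + 12x^5 + 30x^4 + 40x^3 + 30x^2 + 12x + 2
each image's coordinates form column j of the matrix


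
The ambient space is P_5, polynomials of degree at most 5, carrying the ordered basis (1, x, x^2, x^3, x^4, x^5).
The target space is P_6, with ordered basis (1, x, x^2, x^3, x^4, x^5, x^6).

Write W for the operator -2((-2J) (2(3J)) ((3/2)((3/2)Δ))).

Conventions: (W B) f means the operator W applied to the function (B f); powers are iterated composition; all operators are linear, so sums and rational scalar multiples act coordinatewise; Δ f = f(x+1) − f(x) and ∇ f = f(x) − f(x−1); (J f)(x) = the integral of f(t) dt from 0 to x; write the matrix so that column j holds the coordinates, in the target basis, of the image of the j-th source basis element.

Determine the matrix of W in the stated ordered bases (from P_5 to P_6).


image of 1: 0
image of x: 27x^2
image of x^2: 18x^3 + 27x^2
image of x^3: (27/2)x^4 + 27x^3 + 27x^2
image of x^4: (54/5)x^5 + 27x^4 + 36x^3 + 27x^2
image of x^5: 9x^6 + 27x^5 + 45x^4 + 45x^3 + 27x^2
each image's coordinates form column j of the matrix

the matrix is [[0, 0, 0, 0, 0, 0]; [0, 0, 0, 0, 0, 0]; [0, 27, 27, 27, 27, 27]; [0, 0, 18, 27, 36, 45]; [0, 0, 0, 27/2, 27, 45]; [0, 0, 0, 0, 54/5, 27]; [0, 0, 0, 0, 0, 9]] (rows listed top to bottom)
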